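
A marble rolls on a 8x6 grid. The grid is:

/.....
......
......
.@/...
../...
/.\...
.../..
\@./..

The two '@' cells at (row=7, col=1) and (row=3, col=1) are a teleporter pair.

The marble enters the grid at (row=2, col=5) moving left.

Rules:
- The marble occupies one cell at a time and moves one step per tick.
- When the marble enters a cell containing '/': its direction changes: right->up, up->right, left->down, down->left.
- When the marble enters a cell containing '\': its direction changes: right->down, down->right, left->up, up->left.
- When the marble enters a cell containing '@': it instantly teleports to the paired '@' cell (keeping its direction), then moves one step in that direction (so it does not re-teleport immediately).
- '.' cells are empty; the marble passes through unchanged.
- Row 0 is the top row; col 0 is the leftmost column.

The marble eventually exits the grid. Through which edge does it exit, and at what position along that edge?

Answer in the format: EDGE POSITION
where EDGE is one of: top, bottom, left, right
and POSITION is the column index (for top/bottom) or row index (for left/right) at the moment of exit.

Step 1: enter (2,5), '.' pass, move left to (2,4)
Step 2: enter (2,4), '.' pass, move left to (2,3)
Step 3: enter (2,3), '.' pass, move left to (2,2)
Step 4: enter (2,2), '.' pass, move left to (2,1)
Step 5: enter (2,1), '.' pass, move left to (2,0)
Step 6: enter (2,0), '.' pass, move left to (2,-1)
Step 7: at (2,-1) — EXIT via left edge, pos 2

Answer: left 2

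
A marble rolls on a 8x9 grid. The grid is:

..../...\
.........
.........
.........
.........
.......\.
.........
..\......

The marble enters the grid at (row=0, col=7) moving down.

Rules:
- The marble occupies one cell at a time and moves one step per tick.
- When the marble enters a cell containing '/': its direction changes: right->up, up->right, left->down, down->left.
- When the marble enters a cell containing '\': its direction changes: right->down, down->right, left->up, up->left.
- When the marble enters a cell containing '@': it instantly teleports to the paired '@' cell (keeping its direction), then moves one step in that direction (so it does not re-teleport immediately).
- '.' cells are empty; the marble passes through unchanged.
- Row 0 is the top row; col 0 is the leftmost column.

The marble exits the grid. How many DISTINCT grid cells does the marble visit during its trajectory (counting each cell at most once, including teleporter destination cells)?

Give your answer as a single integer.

Answer: 7

Derivation:
Step 1: enter (0,7), '.' pass, move down to (1,7)
Step 2: enter (1,7), '.' pass, move down to (2,7)
Step 3: enter (2,7), '.' pass, move down to (3,7)
Step 4: enter (3,7), '.' pass, move down to (4,7)
Step 5: enter (4,7), '.' pass, move down to (5,7)
Step 6: enter (5,7), '\' deflects down->right, move right to (5,8)
Step 7: enter (5,8), '.' pass, move right to (5,9)
Step 8: at (5,9) — EXIT via right edge, pos 5
Distinct cells visited: 7 (path length 7)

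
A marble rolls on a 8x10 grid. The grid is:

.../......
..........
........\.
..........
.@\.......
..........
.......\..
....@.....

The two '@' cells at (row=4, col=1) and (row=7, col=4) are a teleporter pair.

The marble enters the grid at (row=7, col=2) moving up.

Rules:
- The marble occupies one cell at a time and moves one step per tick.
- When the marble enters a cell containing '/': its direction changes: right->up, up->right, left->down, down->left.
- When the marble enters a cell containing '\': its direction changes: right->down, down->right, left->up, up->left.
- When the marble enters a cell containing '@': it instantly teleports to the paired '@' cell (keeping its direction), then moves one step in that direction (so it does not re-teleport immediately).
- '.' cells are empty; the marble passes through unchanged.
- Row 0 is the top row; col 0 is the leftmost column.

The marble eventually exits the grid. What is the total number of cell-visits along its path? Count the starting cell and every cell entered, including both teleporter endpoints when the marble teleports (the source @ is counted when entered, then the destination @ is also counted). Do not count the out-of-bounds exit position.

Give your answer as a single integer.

Answer: 10

Derivation:
Step 1: enter (7,2), '.' pass, move up to (6,2)
Step 2: enter (6,2), '.' pass, move up to (5,2)
Step 3: enter (5,2), '.' pass, move up to (4,2)
Step 4: enter (4,2), '\' deflects up->left, move left to (4,1)
Step 5: enter (4,1), '@' teleport (4,1)->(7,4), also enter (7,4), move left to (7,3)
Step 6: enter (7,3), '.' pass, move left to (7,2)
Step 7: enter (7,2), '.' pass, move left to (7,1)
Step 8: enter (7,1), '.' pass, move left to (7,0)
Step 9: enter (7,0), '.' pass, move left to (7,-1)
Step 10: at (7,-1) — EXIT via left edge, pos 7
Path length (cell visits): 10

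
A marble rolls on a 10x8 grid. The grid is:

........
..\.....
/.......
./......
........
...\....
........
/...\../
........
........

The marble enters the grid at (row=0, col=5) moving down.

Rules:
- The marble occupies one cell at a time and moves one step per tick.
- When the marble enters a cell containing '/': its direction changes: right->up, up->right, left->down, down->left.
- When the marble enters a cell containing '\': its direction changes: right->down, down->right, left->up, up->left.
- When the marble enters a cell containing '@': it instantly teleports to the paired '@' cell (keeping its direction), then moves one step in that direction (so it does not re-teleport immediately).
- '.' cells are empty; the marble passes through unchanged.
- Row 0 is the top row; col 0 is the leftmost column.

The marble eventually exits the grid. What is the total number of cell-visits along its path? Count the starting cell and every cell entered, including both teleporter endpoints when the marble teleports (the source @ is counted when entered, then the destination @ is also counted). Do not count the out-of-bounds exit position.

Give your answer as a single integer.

Step 1: enter (0,5), '.' pass, move down to (1,5)
Step 2: enter (1,5), '.' pass, move down to (2,5)
Step 3: enter (2,5), '.' pass, move down to (3,5)
Step 4: enter (3,5), '.' pass, move down to (4,5)
Step 5: enter (4,5), '.' pass, move down to (5,5)
Step 6: enter (5,5), '.' pass, move down to (6,5)
Step 7: enter (6,5), '.' pass, move down to (7,5)
Step 8: enter (7,5), '.' pass, move down to (8,5)
Step 9: enter (8,5), '.' pass, move down to (9,5)
Step 10: enter (9,5), '.' pass, move down to (10,5)
Step 11: at (10,5) — EXIT via bottom edge, pos 5
Path length (cell visits): 10

Answer: 10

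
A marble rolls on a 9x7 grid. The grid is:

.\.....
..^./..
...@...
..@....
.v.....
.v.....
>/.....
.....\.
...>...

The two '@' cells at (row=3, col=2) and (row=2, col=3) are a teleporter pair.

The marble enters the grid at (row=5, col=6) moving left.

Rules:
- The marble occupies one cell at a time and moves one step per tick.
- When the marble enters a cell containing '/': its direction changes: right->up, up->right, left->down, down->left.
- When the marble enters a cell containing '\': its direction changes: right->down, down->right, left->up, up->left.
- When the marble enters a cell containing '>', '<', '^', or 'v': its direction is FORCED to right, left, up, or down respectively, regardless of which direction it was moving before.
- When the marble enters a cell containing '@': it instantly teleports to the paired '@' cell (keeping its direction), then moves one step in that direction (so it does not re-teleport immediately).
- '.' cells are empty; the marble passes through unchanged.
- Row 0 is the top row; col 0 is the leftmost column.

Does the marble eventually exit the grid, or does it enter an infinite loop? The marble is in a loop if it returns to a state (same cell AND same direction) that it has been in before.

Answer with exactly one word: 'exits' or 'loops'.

Step 1: enter (5,6), '.' pass, move left to (5,5)
Step 2: enter (5,5), '.' pass, move left to (5,4)
Step 3: enter (5,4), '.' pass, move left to (5,3)
Step 4: enter (5,3), '.' pass, move left to (5,2)
Step 5: enter (5,2), '.' pass, move left to (5,1)
Step 6: enter (5,1), 'v' forces left->down, move down to (6,1)
Step 7: enter (6,1), '/' deflects down->left, move left to (6,0)
Step 8: enter (6,0), '>' forces left->right, move right to (6,1)
Step 9: enter (6,1), '/' deflects right->up, move up to (5,1)
Step 10: enter (5,1), 'v' forces up->down, move down to (6,1)
Step 11: at (6,1) dir=down — LOOP DETECTED (seen before)

Answer: loops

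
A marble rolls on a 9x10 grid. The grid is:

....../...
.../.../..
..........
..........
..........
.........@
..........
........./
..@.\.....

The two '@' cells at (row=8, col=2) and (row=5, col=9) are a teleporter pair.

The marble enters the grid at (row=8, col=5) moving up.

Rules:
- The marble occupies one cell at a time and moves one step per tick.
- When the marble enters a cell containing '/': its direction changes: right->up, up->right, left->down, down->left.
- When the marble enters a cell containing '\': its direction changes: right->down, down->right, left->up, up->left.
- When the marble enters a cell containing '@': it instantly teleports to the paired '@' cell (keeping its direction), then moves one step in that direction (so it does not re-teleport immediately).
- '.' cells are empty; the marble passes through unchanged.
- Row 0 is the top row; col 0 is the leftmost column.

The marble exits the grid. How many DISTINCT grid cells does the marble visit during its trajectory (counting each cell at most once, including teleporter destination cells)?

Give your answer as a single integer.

Answer: 9

Derivation:
Step 1: enter (8,5), '.' pass, move up to (7,5)
Step 2: enter (7,5), '.' pass, move up to (6,5)
Step 3: enter (6,5), '.' pass, move up to (5,5)
Step 4: enter (5,5), '.' pass, move up to (4,5)
Step 5: enter (4,5), '.' pass, move up to (3,5)
Step 6: enter (3,5), '.' pass, move up to (2,5)
Step 7: enter (2,5), '.' pass, move up to (1,5)
Step 8: enter (1,5), '.' pass, move up to (0,5)
Step 9: enter (0,5), '.' pass, move up to (-1,5)
Step 10: at (-1,5) — EXIT via top edge, pos 5
Distinct cells visited: 9 (path length 9)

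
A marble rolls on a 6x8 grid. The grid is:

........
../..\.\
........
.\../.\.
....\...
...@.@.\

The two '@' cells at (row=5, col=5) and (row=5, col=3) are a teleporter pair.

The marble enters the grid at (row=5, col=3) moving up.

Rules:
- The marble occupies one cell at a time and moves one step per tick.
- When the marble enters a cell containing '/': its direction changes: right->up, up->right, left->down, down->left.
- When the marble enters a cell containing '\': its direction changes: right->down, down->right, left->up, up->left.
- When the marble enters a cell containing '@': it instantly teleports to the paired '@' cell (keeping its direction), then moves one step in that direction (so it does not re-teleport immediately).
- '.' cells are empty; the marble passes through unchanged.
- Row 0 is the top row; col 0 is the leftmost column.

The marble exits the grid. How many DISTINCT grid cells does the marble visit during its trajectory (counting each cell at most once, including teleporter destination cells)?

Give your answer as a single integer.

Answer: 13

Derivation:
Step 1: enter (5,3), '@' teleport (5,3)->(5,5), also enter (5,5), move up to (4,5)
Step 2: enter (4,5), '.' pass, move up to (3,5)
Step 3: enter (3,5), '.' pass, move up to (2,5)
Step 4: enter (2,5), '.' pass, move up to (1,5)
Step 5: enter (1,5), '\' deflects up->left, move left to (1,4)
Step 6: enter (1,4), '.' pass, move left to (1,3)
Step 7: enter (1,3), '.' pass, move left to (1,2)
Step 8: enter (1,2), '/' deflects left->down, move down to (2,2)
Step 9: enter (2,2), '.' pass, move down to (3,2)
Step 10: enter (3,2), '.' pass, move down to (4,2)
Step 11: enter (4,2), '.' pass, move down to (5,2)
Step 12: enter (5,2), '.' pass, move down to (6,2)
Step 13: at (6,2) — EXIT via bottom edge, pos 2
Distinct cells visited: 13 (path length 13)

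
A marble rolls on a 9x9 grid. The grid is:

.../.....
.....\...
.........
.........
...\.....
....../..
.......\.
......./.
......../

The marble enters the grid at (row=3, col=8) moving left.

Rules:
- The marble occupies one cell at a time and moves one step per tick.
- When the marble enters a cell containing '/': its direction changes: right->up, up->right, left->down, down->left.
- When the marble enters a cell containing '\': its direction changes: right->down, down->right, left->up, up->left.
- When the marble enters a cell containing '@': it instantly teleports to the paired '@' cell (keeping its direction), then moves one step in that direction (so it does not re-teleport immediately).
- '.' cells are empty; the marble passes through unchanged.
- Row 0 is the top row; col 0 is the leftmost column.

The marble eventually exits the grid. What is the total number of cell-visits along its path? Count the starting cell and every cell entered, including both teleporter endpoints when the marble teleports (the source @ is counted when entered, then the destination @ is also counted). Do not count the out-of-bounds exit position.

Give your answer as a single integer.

Step 1: enter (3,8), '.' pass, move left to (3,7)
Step 2: enter (3,7), '.' pass, move left to (3,6)
Step 3: enter (3,6), '.' pass, move left to (3,5)
Step 4: enter (3,5), '.' pass, move left to (3,4)
Step 5: enter (3,4), '.' pass, move left to (3,3)
Step 6: enter (3,3), '.' pass, move left to (3,2)
Step 7: enter (3,2), '.' pass, move left to (3,1)
Step 8: enter (3,1), '.' pass, move left to (3,0)
Step 9: enter (3,0), '.' pass, move left to (3,-1)
Step 10: at (3,-1) — EXIT via left edge, pos 3
Path length (cell visits): 9

Answer: 9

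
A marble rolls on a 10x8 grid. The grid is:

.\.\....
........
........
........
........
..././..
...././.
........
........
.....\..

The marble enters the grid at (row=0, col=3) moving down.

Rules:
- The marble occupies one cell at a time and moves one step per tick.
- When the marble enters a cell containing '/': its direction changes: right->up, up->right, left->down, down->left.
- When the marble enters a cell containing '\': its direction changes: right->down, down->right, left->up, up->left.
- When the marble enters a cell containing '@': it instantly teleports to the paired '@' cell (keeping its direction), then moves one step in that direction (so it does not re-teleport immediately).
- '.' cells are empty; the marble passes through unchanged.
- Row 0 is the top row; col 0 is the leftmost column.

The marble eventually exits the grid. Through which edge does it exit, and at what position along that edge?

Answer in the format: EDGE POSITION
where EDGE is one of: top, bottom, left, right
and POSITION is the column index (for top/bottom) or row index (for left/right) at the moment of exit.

Answer: right 0

Derivation:
Step 1: enter (0,3), '\' deflects down->right, move right to (0,4)
Step 2: enter (0,4), '.' pass, move right to (0,5)
Step 3: enter (0,5), '.' pass, move right to (0,6)
Step 4: enter (0,6), '.' pass, move right to (0,7)
Step 5: enter (0,7), '.' pass, move right to (0,8)
Step 6: at (0,8) — EXIT via right edge, pos 0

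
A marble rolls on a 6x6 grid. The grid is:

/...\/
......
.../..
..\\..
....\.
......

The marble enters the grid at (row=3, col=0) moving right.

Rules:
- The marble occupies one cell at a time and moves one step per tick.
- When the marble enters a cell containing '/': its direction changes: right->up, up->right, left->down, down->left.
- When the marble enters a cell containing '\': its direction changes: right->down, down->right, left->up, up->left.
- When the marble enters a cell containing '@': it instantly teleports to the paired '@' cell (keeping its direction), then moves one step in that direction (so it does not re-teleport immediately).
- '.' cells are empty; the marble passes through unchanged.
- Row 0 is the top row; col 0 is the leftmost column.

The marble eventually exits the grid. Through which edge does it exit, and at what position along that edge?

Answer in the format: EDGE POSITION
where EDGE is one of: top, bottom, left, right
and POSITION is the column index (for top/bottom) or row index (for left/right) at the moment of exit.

Answer: bottom 2

Derivation:
Step 1: enter (3,0), '.' pass, move right to (3,1)
Step 2: enter (3,1), '.' pass, move right to (3,2)
Step 3: enter (3,2), '\' deflects right->down, move down to (4,2)
Step 4: enter (4,2), '.' pass, move down to (5,2)
Step 5: enter (5,2), '.' pass, move down to (6,2)
Step 6: at (6,2) — EXIT via bottom edge, pos 2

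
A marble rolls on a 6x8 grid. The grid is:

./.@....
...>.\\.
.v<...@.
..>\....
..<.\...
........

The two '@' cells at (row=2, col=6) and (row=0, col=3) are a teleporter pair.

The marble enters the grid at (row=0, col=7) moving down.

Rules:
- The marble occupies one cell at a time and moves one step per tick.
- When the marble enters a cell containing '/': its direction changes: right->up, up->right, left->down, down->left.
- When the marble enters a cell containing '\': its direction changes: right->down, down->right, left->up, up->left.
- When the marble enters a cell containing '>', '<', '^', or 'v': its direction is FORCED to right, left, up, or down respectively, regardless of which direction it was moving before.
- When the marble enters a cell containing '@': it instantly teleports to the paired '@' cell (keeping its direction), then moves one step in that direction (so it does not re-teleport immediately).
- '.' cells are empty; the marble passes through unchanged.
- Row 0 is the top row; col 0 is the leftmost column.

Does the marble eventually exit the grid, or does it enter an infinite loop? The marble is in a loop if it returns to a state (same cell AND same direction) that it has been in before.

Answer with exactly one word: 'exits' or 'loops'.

Step 1: enter (0,7), '.' pass, move down to (1,7)
Step 2: enter (1,7), '.' pass, move down to (2,7)
Step 3: enter (2,7), '.' pass, move down to (3,7)
Step 4: enter (3,7), '.' pass, move down to (4,7)
Step 5: enter (4,7), '.' pass, move down to (5,7)
Step 6: enter (5,7), '.' pass, move down to (6,7)
Step 7: at (6,7) — EXIT via bottom edge, pos 7

Answer: exits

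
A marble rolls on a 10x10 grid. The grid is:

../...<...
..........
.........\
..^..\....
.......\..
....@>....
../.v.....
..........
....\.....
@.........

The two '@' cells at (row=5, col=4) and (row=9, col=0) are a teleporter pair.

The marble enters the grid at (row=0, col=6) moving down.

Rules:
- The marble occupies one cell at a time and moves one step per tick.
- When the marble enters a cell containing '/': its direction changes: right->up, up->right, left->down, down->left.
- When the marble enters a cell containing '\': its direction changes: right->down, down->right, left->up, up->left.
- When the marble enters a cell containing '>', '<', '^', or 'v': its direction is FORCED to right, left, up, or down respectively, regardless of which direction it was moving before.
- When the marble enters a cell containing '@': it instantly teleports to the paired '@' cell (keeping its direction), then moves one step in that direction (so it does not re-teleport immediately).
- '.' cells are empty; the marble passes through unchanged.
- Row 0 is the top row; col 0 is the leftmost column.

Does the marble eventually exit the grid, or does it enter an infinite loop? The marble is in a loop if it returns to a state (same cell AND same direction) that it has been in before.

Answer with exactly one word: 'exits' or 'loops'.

Answer: loops

Derivation:
Step 1: enter (0,6), '<' forces down->left, move left to (0,5)
Step 2: enter (0,5), '.' pass, move left to (0,4)
Step 3: enter (0,4), '.' pass, move left to (0,3)
Step 4: enter (0,3), '.' pass, move left to (0,2)
Step 5: enter (0,2), '/' deflects left->down, move down to (1,2)
Step 6: enter (1,2), '.' pass, move down to (2,2)
Step 7: enter (2,2), '.' pass, move down to (3,2)
Step 8: enter (3,2), '^' forces down->up, move up to (2,2)
Step 9: enter (2,2), '.' pass, move up to (1,2)
Step 10: enter (1,2), '.' pass, move up to (0,2)
Step 11: enter (0,2), '/' deflects up->right, move right to (0,3)
Step 12: enter (0,3), '.' pass, move right to (0,4)
Step 13: enter (0,4), '.' pass, move right to (0,5)
Step 14: enter (0,5), '.' pass, move right to (0,6)
Step 15: enter (0,6), '<' forces right->left, move left to (0,5)
Step 16: at (0,5) dir=left — LOOP DETECTED (seen before)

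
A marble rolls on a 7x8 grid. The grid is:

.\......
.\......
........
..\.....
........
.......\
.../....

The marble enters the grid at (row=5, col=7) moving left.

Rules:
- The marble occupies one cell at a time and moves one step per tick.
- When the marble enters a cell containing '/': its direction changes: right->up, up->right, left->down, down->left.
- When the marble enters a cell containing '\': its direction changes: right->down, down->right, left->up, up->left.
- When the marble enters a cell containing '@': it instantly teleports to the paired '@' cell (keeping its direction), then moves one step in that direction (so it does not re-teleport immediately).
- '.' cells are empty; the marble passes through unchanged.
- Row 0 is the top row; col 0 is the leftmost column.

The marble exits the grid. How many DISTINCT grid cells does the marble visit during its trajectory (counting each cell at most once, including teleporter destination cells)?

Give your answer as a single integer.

Step 1: enter (5,7), '\' deflects left->up, move up to (4,7)
Step 2: enter (4,7), '.' pass, move up to (3,7)
Step 3: enter (3,7), '.' pass, move up to (2,7)
Step 4: enter (2,7), '.' pass, move up to (1,7)
Step 5: enter (1,7), '.' pass, move up to (0,7)
Step 6: enter (0,7), '.' pass, move up to (-1,7)
Step 7: at (-1,7) — EXIT via top edge, pos 7
Distinct cells visited: 6 (path length 6)

Answer: 6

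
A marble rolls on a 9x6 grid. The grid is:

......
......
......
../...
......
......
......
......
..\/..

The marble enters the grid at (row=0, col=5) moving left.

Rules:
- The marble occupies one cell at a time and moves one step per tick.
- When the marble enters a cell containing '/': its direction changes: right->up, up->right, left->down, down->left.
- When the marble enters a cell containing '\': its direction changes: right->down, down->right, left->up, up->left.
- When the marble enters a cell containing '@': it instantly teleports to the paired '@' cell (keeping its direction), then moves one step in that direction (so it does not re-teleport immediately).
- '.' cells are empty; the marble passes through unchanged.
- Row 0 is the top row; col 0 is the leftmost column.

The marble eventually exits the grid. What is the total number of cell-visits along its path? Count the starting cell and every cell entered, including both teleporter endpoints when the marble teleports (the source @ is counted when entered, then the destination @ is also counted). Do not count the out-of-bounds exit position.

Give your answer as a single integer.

Step 1: enter (0,5), '.' pass, move left to (0,4)
Step 2: enter (0,4), '.' pass, move left to (0,3)
Step 3: enter (0,3), '.' pass, move left to (0,2)
Step 4: enter (0,2), '.' pass, move left to (0,1)
Step 5: enter (0,1), '.' pass, move left to (0,0)
Step 6: enter (0,0), '.' pass, move left to (0,-1)
Step 7: at (0,-1) — EXIT via left edge, pos 0
Path length (cell visits): 6

Answer: 6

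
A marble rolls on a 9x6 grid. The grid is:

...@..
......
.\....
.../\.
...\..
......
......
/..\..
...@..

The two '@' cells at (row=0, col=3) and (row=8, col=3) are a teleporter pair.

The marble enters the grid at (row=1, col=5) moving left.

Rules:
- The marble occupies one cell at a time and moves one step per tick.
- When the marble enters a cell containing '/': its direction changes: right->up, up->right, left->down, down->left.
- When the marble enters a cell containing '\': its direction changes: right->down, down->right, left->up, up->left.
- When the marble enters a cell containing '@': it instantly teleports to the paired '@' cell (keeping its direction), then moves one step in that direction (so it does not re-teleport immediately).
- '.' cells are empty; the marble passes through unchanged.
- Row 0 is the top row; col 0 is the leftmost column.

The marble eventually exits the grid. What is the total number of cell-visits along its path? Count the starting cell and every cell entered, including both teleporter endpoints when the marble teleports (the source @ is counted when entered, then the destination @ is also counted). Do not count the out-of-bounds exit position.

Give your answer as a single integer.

Step 1: enter (1,5), '.' pass, move left to (1,4)
Step 2: enter (1,4), '.' pass, move left to (1,3)
Step 3: enter (1,3), '.' pass, move left to (1,2)
Step 4: enter (1,2), '.' pass, move left to (1,1)
Step 5: enter (1,1), '.' pass, move left to (1,0)
Step 6: enter (1,0), '.' pass, move left to (1,-1)
Step 7: at (1,-1) — EXIT via left edge, pos 1
Path length (cell visits): 6

Answer: 6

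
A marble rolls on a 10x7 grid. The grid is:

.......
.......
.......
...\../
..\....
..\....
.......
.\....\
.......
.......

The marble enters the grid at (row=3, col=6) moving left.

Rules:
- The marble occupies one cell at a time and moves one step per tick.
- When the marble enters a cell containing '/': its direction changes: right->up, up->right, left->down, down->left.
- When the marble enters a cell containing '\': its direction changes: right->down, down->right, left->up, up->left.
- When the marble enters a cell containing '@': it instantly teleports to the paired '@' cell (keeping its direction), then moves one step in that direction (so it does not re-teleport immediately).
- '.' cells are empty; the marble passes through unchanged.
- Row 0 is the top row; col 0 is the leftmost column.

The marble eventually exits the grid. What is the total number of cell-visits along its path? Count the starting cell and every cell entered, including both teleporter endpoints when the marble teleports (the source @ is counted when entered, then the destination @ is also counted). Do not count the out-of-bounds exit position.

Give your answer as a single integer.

Answer: 5

Derivation:
Step 1: enter (3,6), '/' deflects left->down, move down to (4,6)
Step 2: enter (4,6), '.' pass, move down to (5,6)
Step 3: enter (5,6), '.' pass, move down to (6,6)
Step 4: enter (6,6), '.' pass, move down to (7,6)
Step 5: enter (7,6), '\' deflects down->right, move right to (7,7)
Step 6: at (7,7) — EXIT via right edge, pos 7
Path length (cell visits): 5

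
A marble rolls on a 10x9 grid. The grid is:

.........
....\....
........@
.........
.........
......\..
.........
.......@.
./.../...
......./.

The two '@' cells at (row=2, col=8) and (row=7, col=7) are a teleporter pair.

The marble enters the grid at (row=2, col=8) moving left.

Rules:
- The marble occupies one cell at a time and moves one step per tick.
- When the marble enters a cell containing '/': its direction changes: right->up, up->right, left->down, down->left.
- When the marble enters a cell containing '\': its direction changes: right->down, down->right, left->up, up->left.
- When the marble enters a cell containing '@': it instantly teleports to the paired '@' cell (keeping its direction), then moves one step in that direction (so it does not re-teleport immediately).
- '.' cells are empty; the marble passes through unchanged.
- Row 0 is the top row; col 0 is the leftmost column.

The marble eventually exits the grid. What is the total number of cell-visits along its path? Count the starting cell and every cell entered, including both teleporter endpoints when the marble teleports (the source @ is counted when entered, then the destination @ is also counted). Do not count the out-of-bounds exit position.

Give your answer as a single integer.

Step 1: enter (2,8), '@' teleport (2,8)->(7,7), also enter (7,7), move left to (7,6)
Step 2: enter (7,6), '.' pass, move left to (7,5)
Step 3: enter (7,5), '.' pass, move left to (7,4)
Step 4: enter (7,4), '.' pass, move left to (7,3)
Step 5: enter (7,3), '.' pass, move left to (7,2)
Step 6: enter (7,2), '.' pass, move left to (7,1)
Step 7: enter (7,1), '.' pass, move left to (7,0)
Step 8: enter (7,0), '.' pass, move left to (7,-1)
Step 9: at (7,-1) — EXIT via left edge, pos 7
Path length (cell visits): 9

Answer: 9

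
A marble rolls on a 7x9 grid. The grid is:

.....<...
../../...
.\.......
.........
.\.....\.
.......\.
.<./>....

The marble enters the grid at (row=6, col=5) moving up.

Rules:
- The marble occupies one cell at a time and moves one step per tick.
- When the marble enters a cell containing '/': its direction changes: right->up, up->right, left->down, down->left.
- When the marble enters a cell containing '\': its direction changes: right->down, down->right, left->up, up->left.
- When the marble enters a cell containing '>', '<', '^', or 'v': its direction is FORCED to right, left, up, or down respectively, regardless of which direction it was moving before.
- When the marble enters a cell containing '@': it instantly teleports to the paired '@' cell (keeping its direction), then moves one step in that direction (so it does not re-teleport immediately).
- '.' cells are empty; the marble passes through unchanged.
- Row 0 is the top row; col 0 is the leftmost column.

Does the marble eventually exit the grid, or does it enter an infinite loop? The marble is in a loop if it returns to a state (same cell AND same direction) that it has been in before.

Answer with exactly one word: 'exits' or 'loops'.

Answer: exits

Derivation:
Step 1: enter (6,5), '.' pass, move up to (5,5)
Step 2: enter (5,5), '.' pass, move up to (4,5)
Step 3: enter (4,5), '.' pass, move up to (3,5)
Step 4: enter (3,5), '.' pass, move up to (2,5)
Step 5: enter (2,5), '.' pass, move up to (1,5)
Step 6: enter (1,5), '/' deflects up->right, move right to (1,6)
Step 7: enter (1,6), '.' pass, move right to (1,7)
Step 8: enter (1,7), '.' pass, move right to (1,8)
Step 9: enter (1,8), '.' pass, move right to (1,9)
Step 10: at (1,9) — EXIT via right edge, pos 1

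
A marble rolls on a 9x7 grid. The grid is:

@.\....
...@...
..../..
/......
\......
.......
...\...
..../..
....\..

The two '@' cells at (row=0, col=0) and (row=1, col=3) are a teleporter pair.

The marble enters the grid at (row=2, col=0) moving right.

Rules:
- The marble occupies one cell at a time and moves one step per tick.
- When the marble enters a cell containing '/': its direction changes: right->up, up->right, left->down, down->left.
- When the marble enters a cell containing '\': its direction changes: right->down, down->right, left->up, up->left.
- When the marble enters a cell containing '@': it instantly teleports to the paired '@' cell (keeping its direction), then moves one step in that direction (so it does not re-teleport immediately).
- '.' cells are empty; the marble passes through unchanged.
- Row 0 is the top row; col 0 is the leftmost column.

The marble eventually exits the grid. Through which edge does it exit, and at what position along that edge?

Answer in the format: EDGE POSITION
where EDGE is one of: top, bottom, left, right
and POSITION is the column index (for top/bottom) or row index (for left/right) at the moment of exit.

Answer: top 4

Derivation:
Step 1: enter (2,0), '.' pass, move right to (2,1)
Step 2: enter (2,1), '.' pass, move right to (2,2)
Step 3: enter (2,2), '.' pass, move right to (2,3)
Step 4: enter (2,3), '.' pass, move right to (2,4)
Step 5: enter (2,4), '/' deflects right->up, move up to (1,4)
Step 6: enter (1,4), '.' pass, move up to (0,4)
Step 7: enter (0,4), '.' pass, move up to (-1,4)
Step 8: at (-1,4) — EXIT via top edge, pos 4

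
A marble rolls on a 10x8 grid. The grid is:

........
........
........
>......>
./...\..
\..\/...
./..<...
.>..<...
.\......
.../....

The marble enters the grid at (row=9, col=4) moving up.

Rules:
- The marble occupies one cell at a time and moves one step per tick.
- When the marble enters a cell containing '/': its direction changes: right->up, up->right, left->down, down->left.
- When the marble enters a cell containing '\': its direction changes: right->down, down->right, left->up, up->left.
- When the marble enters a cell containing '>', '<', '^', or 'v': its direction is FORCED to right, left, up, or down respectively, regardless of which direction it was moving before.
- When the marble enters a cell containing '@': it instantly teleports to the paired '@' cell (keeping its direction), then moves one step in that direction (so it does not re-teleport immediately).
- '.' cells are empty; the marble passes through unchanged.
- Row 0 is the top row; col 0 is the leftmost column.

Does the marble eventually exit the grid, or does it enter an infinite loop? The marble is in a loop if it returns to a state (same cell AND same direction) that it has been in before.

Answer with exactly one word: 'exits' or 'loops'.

Step 1: enter (9,4), '.' pass, move up to (8,4)
Step 2: enter (8,4), '.' pass, move up to (7,4)
Step 3: enter (7,4), '<' forces up->left, move left to (7,3)
Step 4: enter (7,3), '.' pass, move left to (7,2)
Step 5: enter (7,2), '.' pass, move left to (7,1)
Step 6: enter (7,1), '>' forces left->right, move right to (7,2)
Step 7: enter (7,2), '.' pass, move right to (7,3)
Step 8: enter (7,3), '.' pass, move right to (7,4)
Step 9: enter (7,4), '<' forces right->left, move left to (7,3)
Step 10: at (7,3) dir=left — LOOP DETECTED (seen before)

Answer: loops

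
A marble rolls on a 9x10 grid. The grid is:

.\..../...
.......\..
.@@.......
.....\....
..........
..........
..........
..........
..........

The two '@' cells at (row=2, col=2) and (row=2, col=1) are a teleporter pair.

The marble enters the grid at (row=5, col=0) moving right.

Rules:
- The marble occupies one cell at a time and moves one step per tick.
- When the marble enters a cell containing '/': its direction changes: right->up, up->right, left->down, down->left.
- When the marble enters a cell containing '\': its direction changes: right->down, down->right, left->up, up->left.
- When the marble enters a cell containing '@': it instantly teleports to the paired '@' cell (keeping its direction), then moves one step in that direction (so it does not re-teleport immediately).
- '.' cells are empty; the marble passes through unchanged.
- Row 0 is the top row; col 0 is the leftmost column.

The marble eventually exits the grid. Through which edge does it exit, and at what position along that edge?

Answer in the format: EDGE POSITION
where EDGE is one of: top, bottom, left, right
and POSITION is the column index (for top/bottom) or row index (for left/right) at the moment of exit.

Step 1: enter (5,0), '.' pass, move right to (5,1)
Step 2: enter (5,1), '.' pass, move right to (5,2)
Step 3: enter (5,2), '.' pass, move right to (5,3)
Step 4: enter (5,3), '.' pass, move right to (5,4)
Step 5: enter (5,4), '.' pass, move right to (5,5)
Step 6: enter (5,5), '.' pass, move right to (5,6)
Step 7: enter (5,6), '.' pass, move right to (5,7)
Step 8: enter (5,7), '.' pass, move right to (5,8)
Step 9: enter (5,8), '.' pass, move right to (5,9)
Step 10: enter (5,9), '.' pass, move right to (5,10)
Step 11: at (5,10) — EXIT via right edge, pos 5

Answer: right 5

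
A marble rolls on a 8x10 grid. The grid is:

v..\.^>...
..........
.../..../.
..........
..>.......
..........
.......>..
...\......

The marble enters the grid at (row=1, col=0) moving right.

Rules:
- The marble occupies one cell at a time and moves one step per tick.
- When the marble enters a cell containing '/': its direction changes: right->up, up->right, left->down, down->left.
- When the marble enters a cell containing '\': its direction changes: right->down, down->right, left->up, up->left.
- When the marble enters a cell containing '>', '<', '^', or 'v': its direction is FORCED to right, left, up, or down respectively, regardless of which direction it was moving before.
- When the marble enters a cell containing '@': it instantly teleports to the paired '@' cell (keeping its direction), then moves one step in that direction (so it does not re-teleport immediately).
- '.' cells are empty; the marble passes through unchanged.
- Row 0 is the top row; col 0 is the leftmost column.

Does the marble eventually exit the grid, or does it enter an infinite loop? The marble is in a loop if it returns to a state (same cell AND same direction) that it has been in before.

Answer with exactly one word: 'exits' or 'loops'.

Step 1: enter (1,0), '.' pass, move right to (1,1)
Step 2: enter (1,1), '.' pass, move right to (1,2)
Step 3: enter (1,2), '.' pass, move right to (1,3)
Step 4: enter (1,3), '.' pass, move right to (1,4)
Step 5: enter (1,4), '.' pass, move right to (1,5)
Step 6: enter (1,5), '.' pass, move right to (1,6)
Step 7: enter (1,6), '.' pass, move right to (1,7)
Step 8: enter (1,7), '.' pass, move right to (1,8)
Step 9: enter (1,8), '.' pass, move right to (1,9)
Step 10: enter (1,9), '.' pass, move right to (1,10)
Step 11: at (1,10) — EXIT via right edge, pos 1

Answer: exits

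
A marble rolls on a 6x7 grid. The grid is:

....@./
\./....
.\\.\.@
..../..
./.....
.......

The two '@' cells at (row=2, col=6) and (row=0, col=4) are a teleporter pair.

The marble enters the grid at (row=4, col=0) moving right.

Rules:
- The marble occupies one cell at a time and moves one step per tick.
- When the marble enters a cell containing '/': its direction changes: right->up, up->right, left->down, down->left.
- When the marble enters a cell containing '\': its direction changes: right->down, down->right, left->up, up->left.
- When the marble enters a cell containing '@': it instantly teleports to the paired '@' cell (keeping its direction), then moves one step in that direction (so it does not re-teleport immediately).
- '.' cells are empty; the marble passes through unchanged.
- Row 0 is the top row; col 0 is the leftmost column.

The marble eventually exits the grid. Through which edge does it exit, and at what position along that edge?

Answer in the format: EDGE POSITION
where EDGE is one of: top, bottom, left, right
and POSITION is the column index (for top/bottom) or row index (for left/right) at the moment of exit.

Step 1: enter (4,0), '.' pass, move right to (4,1)
Step 2: enter (4,1), '/' deflects right->up, move up to (3,1)
Step 3: enter (3,1), '.' pass, move up to (2,1)
Step 4: enter (2,1), '\' deflects up->left, move left to (2,0)
Step 5: enter (2,0), '.' pass, move left to (2,-1)
Step 6: at (2,-1) — EXIT via left edge, pos 2

Answer: left 2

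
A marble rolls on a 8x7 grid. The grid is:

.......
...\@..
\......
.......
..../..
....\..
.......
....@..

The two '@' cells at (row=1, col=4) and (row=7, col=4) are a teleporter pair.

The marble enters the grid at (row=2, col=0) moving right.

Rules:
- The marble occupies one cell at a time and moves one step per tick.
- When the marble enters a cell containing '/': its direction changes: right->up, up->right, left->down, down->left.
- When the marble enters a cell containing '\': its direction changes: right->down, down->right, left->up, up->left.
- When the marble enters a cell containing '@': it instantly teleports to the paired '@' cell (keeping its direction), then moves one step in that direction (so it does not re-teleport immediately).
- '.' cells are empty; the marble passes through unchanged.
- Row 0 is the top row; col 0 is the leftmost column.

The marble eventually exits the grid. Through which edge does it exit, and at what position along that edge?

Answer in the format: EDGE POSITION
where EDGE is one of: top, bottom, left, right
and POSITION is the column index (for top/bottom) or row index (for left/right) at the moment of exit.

Answer: bottom 0

Derivation:
Step 1: enter (2,0), '\' deflects right->down, move down to (3,0)
Step 2: enter (3,0), '.' pass, move down to (4,0)
Step 3: enter (4,0), '.' pass, move down to (5,0)
Step 4: enter (5,0), '.' pass, move down to (6,0)
Step 5: enter (6,0), '.' pass, move down to (7,0)
Step 6: enter (7,0), '.' pass, move down to (8,0)
Step 7: at (8,0) — EXIT via bottom edge, pos 0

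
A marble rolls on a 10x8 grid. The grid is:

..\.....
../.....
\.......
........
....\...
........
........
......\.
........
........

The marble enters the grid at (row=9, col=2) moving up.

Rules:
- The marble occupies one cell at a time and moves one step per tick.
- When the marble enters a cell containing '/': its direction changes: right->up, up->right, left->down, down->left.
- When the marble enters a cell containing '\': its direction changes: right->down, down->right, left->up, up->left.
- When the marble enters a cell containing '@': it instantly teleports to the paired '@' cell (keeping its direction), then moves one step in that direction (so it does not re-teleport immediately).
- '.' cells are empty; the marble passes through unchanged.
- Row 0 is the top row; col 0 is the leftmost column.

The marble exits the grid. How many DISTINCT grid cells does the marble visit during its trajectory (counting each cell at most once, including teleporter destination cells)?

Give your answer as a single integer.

Step 1: enter (9,2), '.' pass, move up to (8,2)
Step 2: enter (8,2), '.' pass, move up to (7,2)
Step 3: enter (7,2), '.' pass, move up to (6,2)
Step 4: enter (6,2), '.' pass, move up to (5,2)
Step 5: enter (5,2), '.' pass, move up to (4,2)
Step 6: enter (4,2), '.' pass, move up to (3,2)
Step 7: enter (3,2), '.' pass, move up to (2,2)
Step 8: enter (2,2), '.' pass, move up to (1,2)
Step 9: enter (1,2), '/' deflects up->right, move right to (1,3)
Step 10: enter (1,3), '.' pass, move right to (1,4)
Step 11: enter (1,4), '.' pass, move right to (1,5)
Step 12: enter (1,5), '.' pass, move right to (1,6)
Step 13: enter (1,6), '.' pass, move right to (1,7)
Step 14: enter (1,7), '.' pass, move right to (1,8)
Step 15: at (1,8) — EXIT via right edge, pos 1
Distinct cells visited: 14 (path length 14)

Answer: 14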